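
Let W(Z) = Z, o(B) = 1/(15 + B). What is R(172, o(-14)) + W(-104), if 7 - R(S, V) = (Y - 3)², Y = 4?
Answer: -98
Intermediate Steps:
R(S, V) = 6 (R(S, V) = 7 - (4 - 3)² = 7 - 1*1² = 7 - 1*1 = 7 - 1 = 6)
R(172, o(-14)) + W(-104) = 6 - 104 = -98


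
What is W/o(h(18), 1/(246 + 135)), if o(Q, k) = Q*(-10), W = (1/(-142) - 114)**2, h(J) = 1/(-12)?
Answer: 786251163/50410 ≈ 15597.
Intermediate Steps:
h(J) = -1/12
W = 262083721/20164 (W = (-1/142 - 114)**2 = (-16189/142)**2 = 262083721/20164 ≈ 12998.)
o(Q, k) = -10*Q
W/o(h(18), 1/(246 + 135)) = 262083721/(20164*((-10*(-1/12)))) = 262083721/(20164*(5/6)) = (262083721/20164)*(6/5) = 786251163/50410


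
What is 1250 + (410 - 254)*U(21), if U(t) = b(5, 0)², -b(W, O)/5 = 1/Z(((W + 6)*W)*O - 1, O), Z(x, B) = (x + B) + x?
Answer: 2225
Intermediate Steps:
Z(x, B) = B + 2*x (Z(x, B) = (B + x) + x = B + 2*x)
b(W, O) = -5/(-2 + O + 2*O*W*(6 + W)) (b(W, O) = -5/(O + 2*(((W + 6)*W)*O - 1)) = -5/(O + 2*(((6 + W)*W)*O - 1)) = -5/(O + 2*((W*(6 + W))*O - 1)) = -5/(O + 2*(O*W*(6 + W) - 1)) = -5/(O + 2*(-1 + O*W*(6 + W))) = -5/(O + (-2 + 2*O*W*(6 + W))) = -5/(-2 + O + 2*O*W*(6 + W)))
U(t) = 25/4 (U(t) = (-5/(-2 + 0 + 2*0*5² + 12*0*5))² = (-5/(-2 + 0 + 2*0*25 + 0))² = (-5/(-2 + 0 + 0 + 0))² = (-5/(-2))² = (-5*(-½))² = (5/2)² = 25/4)
1250 + (410 - 254)*U(21) = 1250 + (410 - 254)*(25/4) = 1250 + 156*(25/4) = 1250 + 975 = 2225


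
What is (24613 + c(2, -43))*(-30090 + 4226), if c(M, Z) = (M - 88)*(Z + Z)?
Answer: -827880776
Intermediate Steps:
c(M, Z) = 2*Z*(-88 + M) (c(M, Z) = (-88 + M)*(2*Z) = 2*Z*(-88 + M))
(24613 + c(2, -43))*(-30090 + 4226) = (24613 + 2*(-43)*(-88 + 2))*(-30090 + 4226) = (24613 + 2*(-43)*(-86))*(-25864) = (24613 + 7396)*(-25864) = 32009*(-25864) = -827880776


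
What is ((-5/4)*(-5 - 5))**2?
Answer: 625/4 ≈ 156.25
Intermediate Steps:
((-5/4)*(-5 - 5))**2 = (-5*1/4*(-10))**2 = (-5/4*(-10))**2 = (25/2)**2 = 625/4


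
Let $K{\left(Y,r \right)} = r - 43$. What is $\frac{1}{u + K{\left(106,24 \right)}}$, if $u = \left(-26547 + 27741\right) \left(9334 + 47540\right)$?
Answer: $\frac{1}{67907537} \approx 1.4726 \cdot 10^{-8}$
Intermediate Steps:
$K{\left(Y,r \right)} = -43 + r$ ($K{\left(Y,r \right)} = r - 43 = -43 + r$)
$u = 67907556$ ($u = 1194 \cdot 56874 = 67907556$)
$\frac{1}{u + K{\left(106,24 \right)}} = \frac{1}{67907556 + \left(-43 + 24\right)} = \frac{1}{67907556 - 19} = \frac{1}{67907537}$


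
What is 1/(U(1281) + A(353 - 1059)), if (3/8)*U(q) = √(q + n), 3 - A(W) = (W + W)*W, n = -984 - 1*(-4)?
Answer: -208647/207993725795 - 24*√301/8943730209185 ≈ -1.0032e-6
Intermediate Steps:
n = -980 (n = -984 + 4 = -980)
A(W) = 3 - 2*W² (A(W) = 3 - (W + W)*W = 3 - 2*W*W = 3 - 2*W²)
U(q) = 8*√(-980 + q)/3 (U(q) = 8*√(q - 980)/3 = 8*√(-980 + q)/3)
1/(U(1281) + A(353 - 1059)) = 1/(8*√(-980 + 1281)/3 + (3 - 2*(353 - 1059)²)) = 1/(8*√301/3 + (3 - 2*(-706)²)) = 1/(8*√301/3 + (3 - 2*498436)) = 1/(8*√301/3 + (3 - 996872)) = 1/(8*√301/3 - 996869) = 1/(-996869 + 8*√301/3)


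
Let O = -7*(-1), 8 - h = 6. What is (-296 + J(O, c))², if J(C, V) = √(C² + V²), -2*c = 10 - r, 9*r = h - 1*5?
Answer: 3156901/36 - 1480*√109/3 ≈ 82541.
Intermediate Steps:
h = 2 (h = 8 - 1*6 = 8 - 6 = 2)
r = -⅓ (r = (2 - 1*5)/9 = (2 - 5)/9 = (⅑)*(-3) = -⅓ ≈ -0.33333)
O = 7
c = -31/6 (c = -(10 - 1*(-⅓))/2 = -(10 + ⅓)/2 = -½*31/3 = -31/6 ≈ -5.1667)
(-296 + J(O, c))² = (-296 + √(7² + (-31/6)²))² = (-296 + √(49 + 961/36))² = (-296 + √(2725/36))² = (-296 + 5*√109/6)²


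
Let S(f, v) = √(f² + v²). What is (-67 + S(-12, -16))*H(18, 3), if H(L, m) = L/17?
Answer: -846/17 ≈ -49.765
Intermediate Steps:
H(L, m) = L/17 (H(L, m) = L*(1/17) = L/17)
(-67 + S(-12, -16))*H(18, 3) = (-67 + √((-12)² + (-16)²))*((1/17)*18) = (-67 + √(144 + 256))*(18/17) = (-67 + √400)*(18/17) = (-67 + 20)*(18/17) = -47*18/17 = -846/17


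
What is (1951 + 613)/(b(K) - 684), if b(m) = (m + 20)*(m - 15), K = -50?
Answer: 1282/633 ≈ 2.0253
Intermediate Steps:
b(m) = (-15 + m)*(20 + m) (b(m) = (20 + m)*(-15 + m) = (-15 + m)*(20 + m))
(1951 + 613)/(b(K) - 684) = (1951 + 613)/((-300 + (-50)² + 5*(-50)) - 684) = 2564/((-300 + 2500 - 250) - 684) = 2564/(1950 - 684) = 2564/1266 = 2564*(1/1266) = 1282/633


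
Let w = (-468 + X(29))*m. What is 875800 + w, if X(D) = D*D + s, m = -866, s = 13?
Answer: 541524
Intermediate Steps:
X(D) = 13 + D² (X(D) = D*D + 13 = D² + 13 = 13 + D²)
w = -334276 (w = (-468 + (13 + 29²))*(-866) = (-468 + (13 + 841))*(-866) = (-468 + 854)*(-866) = 386*(-866) = -334276)
875800 + w = 875800 - 334276 = 541524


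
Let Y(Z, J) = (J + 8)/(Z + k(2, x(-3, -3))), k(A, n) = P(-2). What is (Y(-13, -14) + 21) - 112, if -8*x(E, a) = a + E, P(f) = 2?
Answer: -995/11 ≈ -90.455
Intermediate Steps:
x(E, a) = -E/8 - a/8 (x(E, a) = -(a + E)/8 = -(E + a)/8 = -E/8 - a/8)
k(A, n) = 2
Y(Z, J) = (8 + J)/(2 + Z) (Y(Z, J) = (J + 8)/(Z + 2) = (8 + J)/(2 + Z))
(Y(-13, -14) + 21) - 112 = ((8 - 14)/(2 - 13) + 21) - 112 = (-6/(-11) + 21) - 112 = (-1/11*(-6) + 21) - 112 = (6/11 + 21) - 112 = 237/11 - 112 = -995/11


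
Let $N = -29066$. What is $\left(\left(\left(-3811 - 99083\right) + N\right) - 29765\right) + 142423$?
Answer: $-19302$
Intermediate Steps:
$\left(\left(\left(-3811 - 99083\right) + N\right) - 29765\right) + 142423 = \left(\left(\left(-3811 - 99083\right) - 29066\right) - 29765\right) + 142423 = \left(\left(-102894 - 29066\right) - 29765\right) + 142423 = \left(-131960 - 29765\right) + 142423 = -161725 + 142423 = -19302$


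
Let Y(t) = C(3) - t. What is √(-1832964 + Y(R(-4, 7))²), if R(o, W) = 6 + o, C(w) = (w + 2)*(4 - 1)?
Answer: I*√1832795 ≈ 1353.8*I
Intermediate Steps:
C(w) = 6 + 3*w (C(w) = (2 + w)*3 = 6 + 3*w)
Y(t) = 15 - t (Y(t) = (6 + 3*3) - t = (6 + 9) - t = 15 - t)
√(-1832964 + Y(R(-4, 7))²) = √(-1832964 + (15 - (6 - 4))²) = √(-1832964 + (15 - 1*2)²) = √(-1832964 + (15 - 2)²) = √(-1832964 + 13²) = √(-1832964 + 169) = √(-1832795) = I*√1832795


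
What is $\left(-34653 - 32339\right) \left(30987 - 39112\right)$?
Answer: $544310000$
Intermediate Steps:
$\left(-34653 - 32339\right) \left(30987 - 39112\right) = \left(-66992\right) \left(-8125\right) = 544310000$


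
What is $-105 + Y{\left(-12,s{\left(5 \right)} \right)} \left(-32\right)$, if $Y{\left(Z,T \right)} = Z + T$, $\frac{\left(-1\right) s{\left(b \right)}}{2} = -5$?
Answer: $-41$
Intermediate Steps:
$s{\left(b \right)} = 10$ ($s{\left(b \right)} = \left(-2\right) \left(-5\right) = 10$)
$Y{\left(Z,T \right)} = T + Z$
$-105 + Y{\left(-12,s{\left(5 \right)} \right)} \left(-32\right) = -105 + \left(10 - 12\right) \left(-32\right) = -105 - -64 = -105 + 64 = -41$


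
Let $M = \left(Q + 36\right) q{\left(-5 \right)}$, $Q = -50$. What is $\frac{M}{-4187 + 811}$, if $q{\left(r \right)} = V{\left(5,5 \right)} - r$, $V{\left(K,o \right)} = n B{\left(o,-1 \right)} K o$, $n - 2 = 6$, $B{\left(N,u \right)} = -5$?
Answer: $- \frac{6965}{1688} \approx -4.1262$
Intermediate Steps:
$n = 8$ ($n = 2 + 6 = 8$)
$V{\left(K,o \right)} = - 40 K o$ ($V{\left(K,o \right)} = 8 \left(-5\right) K o = - 40 K o$)
$q{\left(r \right)} = -1000 - r$ ($q{\left(r \right)} = \left(-40\right) 5 \cdot 5 - r = -1000 - r$)
$M = 13930$ ($M = \left(-50 + 36\right) \left(-1000 - -5\right) = - 14 \left(-1000 + 5\right) = \left(-14\right) \left(-995\right) = 13930$)
$\frac{M}{-4187 + 811} = \frac{13930}{-4187 + 811} = \frac{13930}{-3376} = 13930 \left(- \frac{1}{3376}\right) = - \frac{6965}{1688}$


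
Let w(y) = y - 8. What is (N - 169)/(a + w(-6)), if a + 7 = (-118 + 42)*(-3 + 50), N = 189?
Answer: -20/3593 ≈ -0.0055664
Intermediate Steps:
w(y) = -8 + y
a = -3579 (a = -7 + (-118 + 42)*(-3 + 50) = -7 - 76*47 = -7 - 3572 = -3579)
(N - 169)/(a + w(-6)) = (189 - 169)/(-3579 + (-8 - 6)) = 20/(-3579 - 14) = 20/(-3593) = 20*(-1/3593) = -20/3593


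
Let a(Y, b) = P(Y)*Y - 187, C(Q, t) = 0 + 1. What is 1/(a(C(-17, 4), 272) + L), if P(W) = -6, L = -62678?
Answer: -1/62871 ≈ -1.5906e-5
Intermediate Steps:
C(Q, t) = 1
a(Y, b) = -187 - 6*Y (a(Y, b) = -6*Y - 187 = -187 - 6*Y)
1/(a(C(-17, 4), 272) + L) = 1/((-187 - 6*1) - 62678) = 1/((-187 - 6) - 62678) = 1/(-193 - 62678) = 1/(-62871) = -1/62871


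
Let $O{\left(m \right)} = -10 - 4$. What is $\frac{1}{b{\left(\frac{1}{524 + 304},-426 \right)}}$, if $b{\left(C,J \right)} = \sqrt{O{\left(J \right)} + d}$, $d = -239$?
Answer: $- \frac{i \sqrt{253}}{253} \approx - 0.062869 i$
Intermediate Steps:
$O{\left(m \right)} = -14$
$b{\left(C,J \right)} = i \sqrt{253}$ ($b{\left(C,J \right)} = \sqrt{-14 - 239} = \sqrt{-253} = i \sqrt{253}$)
$\frac{1}{b{\left(\frac{1}{524 + 304},-426 \right)}} = \frac{1}{i \sqrt{253}} = - \frac{i \sqrt{253}}{253}$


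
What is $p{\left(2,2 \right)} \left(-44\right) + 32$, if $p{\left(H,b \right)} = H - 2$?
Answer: $32$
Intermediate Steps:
$p{\left(H,b \right)} = -2 + H$ ($p{\left(H,b \right)} = H - 2 = -2 + H$)
$p{\left(2,2 \right)} \left(-44\right) + 32 = \left(-2 + 2\right) \left(-44\right) + 32 = 0 \left(-44\right) + 32 = 0 + 32 = 32$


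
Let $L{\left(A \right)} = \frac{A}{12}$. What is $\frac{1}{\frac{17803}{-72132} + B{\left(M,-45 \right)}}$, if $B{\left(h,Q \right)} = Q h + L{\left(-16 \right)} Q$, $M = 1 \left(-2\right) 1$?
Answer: $\frac{72132}{10801997} \approx 0.0066777$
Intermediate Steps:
$L{\left(A \right)} = \frac{A}{12}$ ($L{\left(A \right)} = A \frac{1}{12} = \frac{A}{12}$)
$M = -2$ ($M = \left(-2\right) 1 = -2$)
$B{\left(h,Q \right)} = - \frac{4 Q}{3} + Q h$ ($B{\left(h,Q \right)} = Q h + \frac{1}{12} \left(-16\right) Q = Q h - \frac{4 Q}{3} = - \frac{4 Q}{3} + Q h$)
$\frac{1}{\frac{17803}{-72132} + B{\left(M,-45 \right)}} = \frac{1}{\frac{17803}{-72132} + \frac{1}{3} \left(-45\right) \left(-4 + 3 \left(-2\right)\right)} = \frac{1}{17803 \left(- \frac{1}{72132}\right) + \frac{1}{3} \left(-45\right) \left(-4 - 6\right)} = \frac{1}{- \frac{17803}{72132} + \frac{1}{3} \left(-45\right) \left(-10\right)} = \frac{1}{- \frac{17803}{72132} + 150} = \frac{1}{\frac{10801997}{72132}} = \frac{72132}{10801997}$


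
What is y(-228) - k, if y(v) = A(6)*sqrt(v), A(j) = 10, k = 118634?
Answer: -118634 + 20*I*sqrt(57) ≈ -1.1863e+5 + 151.0*I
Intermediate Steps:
y(v) = 10*sqrt(v)
y(-228) - k = 10*sqrt(-228) - 1*118634 = 10*(2*I*sqrt(57)) - 118634 = 20*I*sqrt(57) - 118634 = -118634 + 20*I*sqrt(57)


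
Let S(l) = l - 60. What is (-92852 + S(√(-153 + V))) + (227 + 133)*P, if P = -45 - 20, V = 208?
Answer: -116312 + √55 ≈ -1.1630e+5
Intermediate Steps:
P = -65
S(l) = -60 + l
(-92852 + S(√(-153 + V))) + (227 + 133)*P = (-92852 + (-60 + √(-153 + 208))) + (227 + 133)*(-65) = (-92852 + (-60 + √55)) + 360*(-65) = (-92912 + √55) - 23400 = -116312 + √55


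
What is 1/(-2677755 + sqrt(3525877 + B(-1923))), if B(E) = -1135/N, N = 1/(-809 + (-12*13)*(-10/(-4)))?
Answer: -892585/2390122317761 - sqrt(4886742)/7170366953283 ≈ -3.7376e-7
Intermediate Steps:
N = -1/1199 (N = 1/(-809 - (-1560)*(-1)/4) = 1/(-809 - 156*5/2) = 1/(-809 - 390) = 1/(-1199) = -1/1199 ≈ -0.00083403)
B(E) = 1360865 (B(E) = -1135/(-1/1199) = -1135*(-1199) = 1360865)
1/(-2677755 + sqrt(3525877 + B(-1923))) = 1/(-2677755 + sqrt(3525877 + 1360865)) = 1/(-2677755 + sqrt(4886742))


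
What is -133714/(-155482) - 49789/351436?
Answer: 19625310003/27320986076 ≈ 0.71832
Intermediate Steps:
-133714/(-155482) - 49789/351436 = -133714*(-1/155482) - 49789*1/351436 = 66857/77741 - 49789/351436 = 19625310003/27320986076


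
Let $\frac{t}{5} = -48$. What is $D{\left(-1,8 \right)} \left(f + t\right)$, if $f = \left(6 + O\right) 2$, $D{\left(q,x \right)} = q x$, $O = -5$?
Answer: $1904$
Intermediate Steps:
$t = -240$ ($t = 5 \left(-48\right) = -240$)
$f = 2$ ($f = \left(6 - 5\right) 2 = 1 \cdot 2 = 2$)
$D{\left(-1,8 \right)} \left(f + t\right) = \left(-1\right) 8 \left(2 - 240\right) = \left(-8\right) \left(-238\right) = 1904$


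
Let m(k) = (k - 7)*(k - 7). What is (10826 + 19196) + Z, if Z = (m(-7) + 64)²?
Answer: 97622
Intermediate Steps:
m(k) = (-7 + k)² (m(k) = (-7 + k)*(-7 + k) = (-7 + k)²)
Z = 67600 (Z = ((-7 - 7)² + 64)² = ((-14)² + 64)² = (196 + 64)² = 260² = 67600)
(10826 + 19196) + Z = (10826 + 19196) + 67600 = 30022 + 67600 = 97622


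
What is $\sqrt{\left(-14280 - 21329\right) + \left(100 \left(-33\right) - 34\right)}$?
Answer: $3 i \sqrt{4327} \approx 197.34 i$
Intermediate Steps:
$\sqrt{\left(-14280 - 21329\right) + \left(100 \left(-33\right) - 34\right)} = \sqrt{-35609 - 3334} = \sqrt{-38943} = 3 i \sqrt{4327}$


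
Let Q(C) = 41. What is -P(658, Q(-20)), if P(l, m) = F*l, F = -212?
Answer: 139496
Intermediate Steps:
P(l, m) = -212*l
-P(658, Q(-20)) = -(-212)*658 = -1*(-139496) = 139496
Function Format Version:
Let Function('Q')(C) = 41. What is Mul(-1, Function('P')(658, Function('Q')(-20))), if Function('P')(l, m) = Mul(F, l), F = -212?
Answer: 139496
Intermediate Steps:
Function('P')(l, m) = Mul(-212, l)
Mul(-1, Function('P')(658, Function('Q')(-20))) = Mul(-1, Mul(-212, 658)) = Mul(-1, -139496) = 139496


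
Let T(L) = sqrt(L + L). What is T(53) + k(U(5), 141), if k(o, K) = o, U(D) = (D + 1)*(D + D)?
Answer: 60 + sqrt(106) ≈ 70.296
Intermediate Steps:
U(D) = 2*D*(1 + D) (U(D) = (1 + D)*(2*D) = 2*D*(1 + D))
T(L) = sqrt(2)*sqrt(L) (T(L) = sqrt(2*L) = sqrt(2)*sqrt(L))
T(53) + k(U(5), 141) = sqrt(2)*sqrt(53) + 2*5*(1 + 5) = sqrt(106) + 2*5*6 = sqrt(106) + 60 = 60 + sqrt(106)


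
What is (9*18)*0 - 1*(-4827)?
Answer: 4827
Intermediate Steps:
(9*18)*0 - 1*(-4827) = 162*0 + 4827 = 0 + 4827 = 4827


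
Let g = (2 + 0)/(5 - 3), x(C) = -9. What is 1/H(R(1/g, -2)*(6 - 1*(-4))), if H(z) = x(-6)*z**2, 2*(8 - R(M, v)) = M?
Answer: -1/50625 ≈ -1.9753e-5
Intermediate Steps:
g = 1 (g = 2/2 = 2*(1/2) = 1)
R(M, v) = 8 - M/2
H(z) = -9*z**2
1/H(R(1/g, -2)*(6 - 1*(-4))) = 1/(-9*(6 - 1*(-4))**2*(8 - 1/2/1)**2) = 1/(-9*(6 + 4)**2*(8 - 1/2*1)**2) = 1/(-9*100*(8 - 1/2)**2) = 1/(-9*((15/2)*10)**2) = 1/(-9*75**2) = 1/(-9*5625) = 1/(-50625) = -1/50625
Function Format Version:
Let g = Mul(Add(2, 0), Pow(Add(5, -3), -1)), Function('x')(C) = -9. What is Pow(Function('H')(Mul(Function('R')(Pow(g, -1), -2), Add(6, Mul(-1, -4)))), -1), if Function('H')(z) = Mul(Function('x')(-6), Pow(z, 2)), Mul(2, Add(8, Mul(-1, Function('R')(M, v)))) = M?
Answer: Rational(-1, 50625) ≈ -1.9753e-5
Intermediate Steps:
g = 1 (g = Mul(2, Pow(2, -1)) = Mul(2, Rational(1, 2)) = 1)
Function('R')(M, v) = Add(8, Mul(Rational(-1, 2), M))
Function('H')(z) = Mul(-9, Pow(z, 2))
Pow(Function('H')(Mul(Function('R')(Pow(g, -1), -2), Add(6, Mul(-1, -4)))), -1) = Pow(Mul(-9, Pow(Mul(Add(8, Mul(Rational(-1, 2), Pow(1, -1))), Add(6, Mul(-1, -4))), 2)), -1) = Pow(Mul(-9, Pow(Mul(Add(8, Mul(Rational(-1, 2), 1)), Add(6, 4)), 2)), -1) = Pow(Mul(-9, Pow(Mul(Add(8, Rational(-1, 2)), 10), 2)), -1) = Pow(Mul(-9, Pow(Mul(Rational(15, 2), 10), 2)), -1) = Pow(Mul(-9, Pow(75, 2)), -1) = Pow(Mul(-9, 5625), -1) = Pow(-50625, -1) = Rational(-1, 50625)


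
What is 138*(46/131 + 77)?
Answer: 1398354/131 ≈ 10674.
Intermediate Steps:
138*(46/131 + 77) = 138*(10133/131) = 1398354/131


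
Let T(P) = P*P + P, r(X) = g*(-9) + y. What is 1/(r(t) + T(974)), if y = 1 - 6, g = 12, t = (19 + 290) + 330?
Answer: 1/949537 ≈ 1.0531e-6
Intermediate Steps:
t = 639 (t = 309 + 330 = 639)
y = -5
r(X) = -113 (r(X) = 12*(-9) - 5 = -108 - 5 = -113)
T(P) = P + P² (T(P) = P² + P = P + P²)
1/(r(t) + T(974)) = 1/(-113 + 974*(1 + 974)) = 1/(-113 + 974*975) = 1/(-113 + 949650) = 1/949537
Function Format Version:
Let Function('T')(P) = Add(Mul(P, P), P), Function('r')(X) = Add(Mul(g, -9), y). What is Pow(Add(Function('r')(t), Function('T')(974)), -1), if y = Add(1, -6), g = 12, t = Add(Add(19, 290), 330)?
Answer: Rational(1, 949537) ≈ 1.0531e-6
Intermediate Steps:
t = 639 (t = Add(309, 330) = 639)
y = -5
Function('r')(X) = -113 (Function('r')(X) = Add(Mul(12, -9), -5) = Add(-108, -5) = -113)
Function('T')(P) = Add(P, Pow(P, 2)) (Function('T')(P) = Add(Pow(P, 2), P) = Add(P, Pow(P, 2)))
Pow(Add(Function('r')(t), Function('T')(974)), -1) = Pow(Add(-113, Mul(974, Add(1, 974))), -1) = Pow(Add(-113, Mul(974, 975)), -1) = Pow(Add(-113, 949650), -1) = Pow(949537, -1) = Rational(1, 949537)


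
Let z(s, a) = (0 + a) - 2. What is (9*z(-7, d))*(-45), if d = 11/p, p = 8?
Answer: 2025/8 ≈ 253.13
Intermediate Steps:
d = 11/8 ≈ 1.3750
z(s, a) = -2 + a (z(s, a) = a - 2 = -2 + a)
(9*z(-7, d))*(-45) = (9*(-2 + 11/8))*(-45) = (9*(-5/8))*(-45) = -45/8*(-45) = 2025/8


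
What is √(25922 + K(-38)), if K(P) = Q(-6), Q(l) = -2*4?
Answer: √25914 ≈ 160.98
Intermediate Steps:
Q(l) = -8
K(P) = -8
√(25922 + K(-38)) = √(25922 - 8) = √25914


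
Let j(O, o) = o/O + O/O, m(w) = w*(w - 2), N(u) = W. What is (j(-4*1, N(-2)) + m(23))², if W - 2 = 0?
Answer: 935089/4 ≈ 2.3377e+5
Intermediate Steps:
W = 2 (W = 2 + 0 = 2)
N(u) = 2
m(w) = w*(-2 + w)
j(O, o) = 1 + o/O (j(O, o) = o/O + 1 = 1 + o/O)
(j(-4*1, N(-2)) + m(23))² = ((-4*1 + 2)/((-4*1)) + 23*(-2 + 23))² = ((-4 + 2)/(-4) + 23*21)² = (-¼*(-2) + 483)² = (½ + 483)² = (967/2)² = 935089/4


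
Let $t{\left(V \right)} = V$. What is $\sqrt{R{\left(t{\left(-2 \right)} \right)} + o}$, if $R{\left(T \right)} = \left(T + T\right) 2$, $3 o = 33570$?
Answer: $\sqrt{11182} \approx 105.74$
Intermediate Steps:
$o = 11190$ ($o = \frac{1}{3} \cdot 33570 = 11190$)
$R{\left(T \right)} = 4 T$ ($R{\left(T \right)} = 2 T 2 = 4 T$)
$\sqrt{R{\left(t{\left(-2 \right)} \right)} + o} = \sqrt{4 \left(-2\right) + 11190} = \sqrt{-8 + 11190} = \sqrt{11182}$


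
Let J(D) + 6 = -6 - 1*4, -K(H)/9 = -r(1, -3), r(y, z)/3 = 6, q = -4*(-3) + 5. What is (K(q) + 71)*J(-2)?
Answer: -3728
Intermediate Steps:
q = 17 (q = 12 + 5 = 17)
r(y, z) = 18 (r(y, z) = 3*6 = 18)
K(H) = 162 (K(H) = -(-9)*18 = -9*(-18) = 162)
J(D) = -16 (J(D) = -6 + (-6 - 1*4) = -6 + (-6 - 4) = -6 - 10 = -16)
(K(q) + 71)*J(-2) = (162 + 71)*(-16) = 233*(-16) = -3728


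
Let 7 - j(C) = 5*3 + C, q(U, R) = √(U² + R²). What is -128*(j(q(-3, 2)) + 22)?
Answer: -1792 + 128*√13 ≈ -1330.5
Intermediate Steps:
q(U, R) = √(R² + U²)
j(C) = -8 - C (j(C) = 7 - (5*3 + C) = 7 - (15 + C) = 7 + (-15 - C) = -8 - C)
-128*(j(q(-3, 2)) + 22) = -128*((-8 - √(2² + (-3)²)) + 22) = -128*((-8 - √(4 + 9)) + 22) = -128*((-8 - √13) + 22) = -128*(14 - √13) = -1792 + 128*√13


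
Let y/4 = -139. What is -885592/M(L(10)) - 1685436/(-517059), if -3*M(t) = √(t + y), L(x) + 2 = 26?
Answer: 561812/172353 - 1328388*I*√133/133 ≈ 3.2597 - 1.1519e+5*I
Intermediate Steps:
y = -556 (y = 4*(-139) = -556)
L(x) = 24 (L(x) = -2 + 26 = 24)
M(t) = -√(-556 + t)/3 (M(t) = -√(t - 556)/3 = -√(-556 + t)/3)
-885592/M(L(10)) - 1685436/(-517059) = -885592*(-3/√(-556 + 24)) - 1685436/(-517059) = -885592*3*I*√133/266 - 1685436*(-1/517059) = -885592*3*I*√133/266 + 561812/172353 = -1328388*I*√133/133 + 561812/172353 = 561812/172353 - 1328388*I*√133/133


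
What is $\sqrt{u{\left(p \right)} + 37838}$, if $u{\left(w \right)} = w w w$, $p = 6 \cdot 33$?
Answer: $\sqrt{7800230} \approx 2792.9$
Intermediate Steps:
$p = 198$
$u{\left(w \right)} = w^{3}$ ($u{\left(w \right)} = w^{2} w = w^{3}$)
$\sqrt{u{\left(p \right)} + 37838} = \sqrt{198^{3} + 37838} = \sqrt{7762392 + 37838} = \sqrt{7800230}$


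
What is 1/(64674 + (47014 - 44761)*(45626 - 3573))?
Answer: 1/94810083 ≈ 1.0547e-8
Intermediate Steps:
1/(64674 + (47014 - 44761)*(45626 - 3573)) = 1/(64674 + 2253*42053) = 1/(64674 + 94745409) = 1/94810083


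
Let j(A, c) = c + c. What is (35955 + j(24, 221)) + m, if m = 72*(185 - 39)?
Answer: 46909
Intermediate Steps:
j(A, c) = 2*c
m = 10512 (m = 72*146 = 10512)
(35955 + j(24, 221)) + m = (35955 + 2*221) + 10512 = (35955 + 442) + 10512 = 36397 + 10512 = 46909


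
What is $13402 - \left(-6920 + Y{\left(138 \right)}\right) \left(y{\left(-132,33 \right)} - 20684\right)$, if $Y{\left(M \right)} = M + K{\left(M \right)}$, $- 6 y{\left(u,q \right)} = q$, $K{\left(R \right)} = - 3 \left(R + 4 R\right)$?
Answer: $-183130052$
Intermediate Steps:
$K{\left(R \right)} = - 15 R$ ($K{\left(R \right)} = - 3 \cdot 5 R = - 15 R$)
$y{\left(u,q \right)} = - \frac{q}{6}$
$Y{\left(M \right)} = - 14 M$ ($Y{\left(M \right)} = M - 15 M = - 14 M$)
$13402 - \left(-6920 + Y{\left(138 \right)}\right) \left(y{\left(-132,33 \right)} - 20684\right) = 13402 - \left(-6920 - 1932\right) \left(\left(- \frac{1}{6}\right) 33 - 20684\right) = 13402 - \left(-6920 - 1932\right) \left(- \frac{11}{2} - 20684\right) = 13402 - \left(-8852\right) \left(- \frac{41379}{2}\right) = 13402 - 183143454 = -183130052$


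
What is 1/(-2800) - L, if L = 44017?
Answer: -123247601/2800 ≈ -44017.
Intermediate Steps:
1/(-2800) - L = 1/(-2800) - 1*44017 = -1/2800 - 44017 = -123247601/2800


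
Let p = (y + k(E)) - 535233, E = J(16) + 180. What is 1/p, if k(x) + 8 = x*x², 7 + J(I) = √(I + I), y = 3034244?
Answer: 480833/3683071076702 - 89819*√2/14732284306808 ≈ 1.2193e-7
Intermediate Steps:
J(I) = -7 + √2*√I (J(I) = -7 + √(I + I) = -7 + √(2*I) = -7 + √2*√I)
E = 173 + 4*√2 (E = (-7 + √2*√16) + 180 = (-7 + √2*4) + 180 = (-7 + 4*√2) + 180 = 173 + 4*√2 ≈ 178.66)
k(x) = -8 + x³ (k(x) = -8 + x*x² = -8 + x³)
p = 2499003 + (173 + 4*√2)³ (p = (3034244 + (-8 + (173 + 4*√2)³)) - 535233 = (3034236 + (173 + 4*√2)³) - 535233 = 2499003 + (173 + 4*√2)³ ≈ 8.2014e+6)
1/p = 1/(7693328 + 359276*√2)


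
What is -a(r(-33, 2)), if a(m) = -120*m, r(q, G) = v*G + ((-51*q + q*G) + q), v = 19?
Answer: 194640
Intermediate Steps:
r(q, G) = -50*q + 19*G + G*q (r(q, G) = 19*G + ((-51*q + q*G) + q) = 19*G + ((-51*q + G*q) + q) = 19*G + (-50*q + G*q) = -50*q + 19*G + G*q)
-a(r(-33, 2)) = -(-120)*(-50*(-33) + 19*2 + 2*(-33)) = -(-120)*(1650 + 38 - 66) = -(-120)*1622 = -1*(-194640) = 194640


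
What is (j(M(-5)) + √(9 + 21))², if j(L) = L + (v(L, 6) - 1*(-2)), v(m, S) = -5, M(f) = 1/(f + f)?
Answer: 3961/100 - 31*√30/5 ≈ 5.6512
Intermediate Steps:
M(f) = 1/(2*f)
j(L) = -3 + L (j(L) = L + (-5 - 1*(-2)) = L + (-5 + 2) = L - 3 = -3 + L)
(j(M(-5)) + √(9 + 21))² = ((-3 + (½)/(-5)) + √(9 + 21))² = ((-3 + (½)*(-⅕)) + √30)² = ((-3 - ⅒) + √30)² = (-31/10 + √30)²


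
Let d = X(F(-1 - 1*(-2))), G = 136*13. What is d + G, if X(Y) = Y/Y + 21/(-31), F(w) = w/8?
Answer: 54818/31 ≈ 1768.3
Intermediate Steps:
F(w) = w/8 (F(w) = w*(⅛) = w/8)
G = 1768
X(Y) = 10/31 (X(Y) = 1 + 21*(-1/31) = 1 - 21/31 = 10/31)
d = 10/31 ≈ 0.32258
d + G = 10/31 + 1768 = 54818/31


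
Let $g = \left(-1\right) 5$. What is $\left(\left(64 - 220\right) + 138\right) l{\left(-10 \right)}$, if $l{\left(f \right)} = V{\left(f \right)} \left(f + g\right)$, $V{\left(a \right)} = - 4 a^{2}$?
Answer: $-108000$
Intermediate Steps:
$g = -5$
$l{\left(f \right)} = - 4 f^{2} \left(-5 + f\right)$ ($l{\left(f \right)} = - 4 f^{2} \left(f - 5\right) = - 4 f^{2} \left(-5 + f\right)$)
$\left(\left(64 - 220\right) + 138\right) l{\left(-10 \right)} = \left(\left(64 - 220\right) + 138\right) 4 \left(-10\right)^{2} \left(5 - -10\right) = \left(-156 + 138\right) 4 \cdot 100 \left(5 + 10\right) = - 18 \cdot 4 \cdot 100 \cdot 15 = \left(-18\right) 6000 = -108000$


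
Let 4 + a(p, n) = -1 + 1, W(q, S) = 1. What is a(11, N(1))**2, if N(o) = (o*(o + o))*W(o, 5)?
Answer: 16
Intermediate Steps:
N(o) = 2*o**2 (N(o) = (o*(o + o))*1 = (o*(2*o))*1 = (2*o**2)*1 = 2*o**2)
a(p, n) = -4 (a(p, n) = -4 + (-1 + 1) = -4 + 0 = -4)
a(11, N(1))**2 = (-4)**2 = 16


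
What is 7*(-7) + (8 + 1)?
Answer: -40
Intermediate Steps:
7*(-7) + (8 + 1) = -49 + 9 = -40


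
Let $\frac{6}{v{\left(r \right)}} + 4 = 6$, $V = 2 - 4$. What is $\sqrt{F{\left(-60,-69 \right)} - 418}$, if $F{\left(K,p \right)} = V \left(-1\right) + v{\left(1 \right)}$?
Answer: $i \sqrt{413} \approx 20.322 i$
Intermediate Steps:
$V = -2$
$v{\left(r \right)} = 3$ ($v{\left(r \right)} = \frac{6}{-4 + 6} = \frac{6}{2} = 6 \cdot \frac{1}{2} = 3$)
$F{\left(K,p \right)} = 5$ ($F{\left(K,p \right)} = \left(-2\right) \left(-1\right) + 3 = 2 + 3 = 5$)
$\sqrt{F{\left(-60,-69 \right)} - 418} = \sqrt{5 - 418} = \sqrt{-413} = i \sqrt{413}$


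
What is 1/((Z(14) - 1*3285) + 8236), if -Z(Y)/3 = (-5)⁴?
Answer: 1/3076 ≈ 0.00032510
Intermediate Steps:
Z(Y) = -1875 (Z(Y) = -3*(-5)⁴ = -3*625 = -1875)
1/((Z(14) - 1*3285) + 8236) = 1/((-1875 - 1*3285) + 8236) = 1/((-1875 - 3285) + 8236) = 1/(-5160 + 8236) = 1/3076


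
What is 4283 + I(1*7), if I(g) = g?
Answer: 4290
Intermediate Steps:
4283 + I(1*7) = 4283 + 1*7 = 4283 + 7 = 4290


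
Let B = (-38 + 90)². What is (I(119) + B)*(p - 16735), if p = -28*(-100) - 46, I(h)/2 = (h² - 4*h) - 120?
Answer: -417109154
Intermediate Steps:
I(h) = -240 - 8*h + 2*h² (I(h) = 2*((h² - 4*h) - 120) = 2*(-120 + h² - 4*h) = -240 - 8*h + 2*h²)
p = 2754 (p = 2800 - 46 = 2754)
B = 2704 (B = 52² = 2704)
(I(119) + B)*(p - 16735) = ((-240 - 8*119 + 2*119²) + 2704)*(2754 - 16735) = ((-240 - 952 + 2*14161) + 2704)*(-13981) = ((-240 - 952 + 28322) + 2704)*(-13981) = (27130 + 2704)*(-13981) = 29834*(-13981) = -417109154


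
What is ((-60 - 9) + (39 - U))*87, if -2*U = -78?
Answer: -6003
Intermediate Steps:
U = 39 (U = -½*(-78) = 39)
((-60 - 9) + (39 - U))*87 = ((-60 - 9) + (39 - 1*39))*87 = (-69 + (39 - 39))*87 = (-69 + 0)*87 = -69*87 = -6003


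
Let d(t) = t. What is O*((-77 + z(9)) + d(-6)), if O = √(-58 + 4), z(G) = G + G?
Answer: -195*I*√6 ≈ -477.65*I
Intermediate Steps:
z(G) = 2*G
O = 3*I*√6 (O = √(-54) = 3*I*√6 ≈ 7.3485*I)
O*((-77 + z(9)) + d(-6)) = (3*I*√6)*((-77 + 2*9) - 6) = (3*I*√6)*((-77 + 18) - 6) = (3*I*√6)*(-59 - 6) = (3*I*√6)*(-65) = -195*I*√6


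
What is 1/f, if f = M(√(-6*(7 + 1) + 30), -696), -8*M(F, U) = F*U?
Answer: -I*√2/522 ≈ -0.0027092*I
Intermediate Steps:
M(F, U) = -F*U/8
f = 261*I*√2 (f = -⅛*√(-6*(7 + 1) + 30)*(-696) = -⅛*√(-6*8 + 30)*(-696) = -⅛*√(-48 + 30)*(-696) = -⅛*√(-18)*(-696) = -⅛*3*I*√2*(-696) = 261*I*√2 ≈ 369.11*I)
1/f = 1/(261*I*√2) = -I*√2/522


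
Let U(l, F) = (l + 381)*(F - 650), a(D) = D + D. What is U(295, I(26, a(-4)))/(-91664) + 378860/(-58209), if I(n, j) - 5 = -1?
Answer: -68442541/39232866 ≈ -1.7445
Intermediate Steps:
a(D) = 2*D
I(n, j) = 4 (I(n, j) = 5 - 1 = 4)
U(l, F) = (-650 + F)*(381 + l) (U(l, F) = (381 + l)*(-650 + F) = (-650 + F)*(381 + l))
U(295, I(26, a(-4)))/(-91664) + 378860/(-58209) = (-247650 - 650*295 + 381*4 + 4*295)/(-91664) + 378860/(-58209) = (-247650 - 191750 + 1524 + 1180)*(-1/91664) + 378860*(-1/58209) = -436696*(-1/91664) - 378860/58209 = 3211/674 - 378860/58209 = -68442541/39232866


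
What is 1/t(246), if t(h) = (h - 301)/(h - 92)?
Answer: -14/5 ≈ -2.8000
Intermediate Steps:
t(h) = (-301 + h)/(-92 + h)
1/t(246) = 1/((-301 + 246)/(-92 + 246)) = 1/(-55/154) = 1/((1/154)*(-55)) = 1/(-5/14) = -14/5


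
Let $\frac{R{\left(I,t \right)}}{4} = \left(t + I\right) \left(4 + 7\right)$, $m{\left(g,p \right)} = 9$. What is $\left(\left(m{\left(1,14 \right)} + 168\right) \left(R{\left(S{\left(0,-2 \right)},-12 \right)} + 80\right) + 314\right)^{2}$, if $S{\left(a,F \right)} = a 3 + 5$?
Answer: $1603361764$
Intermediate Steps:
$S{\left(a,F \right)} = 5 + 3 a$ ($S{\left(a,F \right)} = 3 a + 5 = 5 + 3 a$)
$R{\left(I,t \right)} = 44 I + 44 t$ ($R{\left(I,t \right)} = 4 \left(t + I\right) \left(4 + 7\right) = 4 \left(I + t\right) 11 = 4 \left(11 I + 11 t\right) = 44 I + 44 t$)
$\left(\left(m{\left(1,14 \right)} + 168\right) \left(R{\left(S{\left(0,-2 \right)},-12 \right)} + 80\right) + 314\right)^{2} = \left(\left(9 + 168\right) \left(\left(44 \left(5 + 3 \cdot 0\right) + 44 \left(-12\right)\right) + 80\right) + 314\right)^{2} = \left(177 \left(\left(44 \left(5 + 0\right) - 528\right) + 80\right) + 314\right)^{2} = \left(177 \left(\left(44 \cdot 5 - 528\right) + 80\right) + 314\right)^{2} = \left(177 \left(\left(220 - 528\right) + 80\right) + 314\right)^{2} = \left(177 \left(-308 + 80\right) + 314\right)^{2} = \left(177 \left(-228\right) + 314\right)^{2} = \left(-40356 + 314\right)^{2} = \left(-40042\right)^{2} = 1603361764$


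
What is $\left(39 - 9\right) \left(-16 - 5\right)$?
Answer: $-630$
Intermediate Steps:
$\left(39 - 9\right) \left(-16 - 5\right) = 30 \left(-21\right) = -630$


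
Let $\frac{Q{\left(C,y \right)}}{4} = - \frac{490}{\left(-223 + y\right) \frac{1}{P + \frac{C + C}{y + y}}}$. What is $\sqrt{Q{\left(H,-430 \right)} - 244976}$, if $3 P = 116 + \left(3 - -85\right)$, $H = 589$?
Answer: $\frac{2 i \sqrt{48247201599783}}{28079} \approx 494.75 i$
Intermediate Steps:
$P = 68$ ($P = \frac{116 + \left(3 - -85\right)}{3} = \frac{116 + \left(3 + 85\right)}{3} = \frac{116 + 88}{3} = \frac{1}{3} \cdot 204 = 68$)
$Q{\left(C,y \right)} = - \frac{1960 \left(68 + \frac{C}{y}\right)}{-223 + y}$ ($Q{\left(C,y \right)} = 4 \left(- \frac{490}{\left(-223 + y\right) \frac{1}{68 + \frac{C + C}{y + y}}}\right) = 4 \left(- \frac{490}{\left(-223 + y\right) \frac{1}{68 + \frac{2 C}{2 y}}}\right) = 4 \left(- \frac{490}{\left(-223 + y\right) \frac{1}{68 + 2 C \frac{1}{2 y}}}\right) = 4 \left(- \frac{490}{\left(-223 + y\right) \frac{1}{68 + \frac{C}{y}}}\right) = 4 \left(- \frac{490}{\frac{1}{68 + \frac{C}{y}} \left(-223 + y\right)}\right) = 4 \left(- 490 \frac{68 + \frac{C}{y}}{-223 + y}\right) = 4 \left(- \frac{490 \left(68 + \frac{C}{y}\right)}{-223 + y}\right) = - \frac{1960 \left(68 + \frac{C}{y}\right)}{-223 + y}$)
$\sqrt{Q{\left(H,-430 \right)} - 244976} = \sqrt{\frac{1960 \left(\left(-1\right) 589 - -29240\right)}{\left(-430\right) \left(-223 - 430\right)} - 244976} = \sqrt{1960 \left(- \frac{1}{430}\right) \frac{1}{-653} \left(-589 + 29240\right) - 244976} = \sqrt{1960 \left(- \frac{1}{430}\right) \left(- \frac{1}{653}\right) 28651 - 244976} = \sqrt{\frac{5615596}{28079} - 244976} = \sqrt{- \frac{6873065508}{28079}} = \frac{2 i \sqrt{48247201599783}}{28079}$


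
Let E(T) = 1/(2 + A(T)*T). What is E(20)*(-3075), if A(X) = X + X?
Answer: -3075/802 ≈ -3.8342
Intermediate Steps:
A(X) = 2*X
E(T) = 1/(2 + 2*T**2) (E(T) = 1/(2 + (2*T)*T) = 1/(2 + 2*T**2))
E(20)*(-3075) = (1/(2*(1 + 20**2)))*(-3075) = (1/(2*(1 + 400)))*(-3075) = ((1/2)/401)*(-3075) = ((1/2)*(1/401))*(-3075) = (1/802)*(-3075) = -3075/802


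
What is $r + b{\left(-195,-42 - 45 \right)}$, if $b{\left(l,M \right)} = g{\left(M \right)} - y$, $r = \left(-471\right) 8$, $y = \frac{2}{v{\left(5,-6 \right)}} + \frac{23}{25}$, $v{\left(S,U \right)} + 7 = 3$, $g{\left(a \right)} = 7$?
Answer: $- \frac{188071}{50} \approx -3761.4$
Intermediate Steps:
$v{\left(S,U \right)} = -4$ ($v{\left(S,U \right)} = -7 + 3 = -4$)
$y = \frac{21}{50}$ ($y = \frac{2}{-4} + \frac{23}{25} = 2 \left(- \frac{1}{4}\right) + 23 \cdot \frac{1}{25} = - \frac{1}{2} + \frac{23}{25} = \frac{21}{50} \approx 0.42$)
$r = -3768$
$b{\left(l,M \right)} = \frac{329}{50}$ ($b{\left(l,M \right)} = 7 - \frac{21}{50} = \frac{329}{50}$)
$r + b{\left(-195,-42 - 45 \right)} = -3768 + \frac{329}{50} = - \frac{188071}{50}$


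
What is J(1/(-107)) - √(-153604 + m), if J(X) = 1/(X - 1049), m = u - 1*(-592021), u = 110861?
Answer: -107/112244 - √549278 ≈ -741.13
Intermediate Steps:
m = 702882 (m = 110861 - 1*(-592021) = 110861 + 592021 = 702882)
J(X) = 1/(-1049 + X)
J(1/(-107)) - √(-153604 + m) = 1/(-1049 + 1/(-107)) - √(-153604 + 702882) = 1/(-1049 - 1/107) - √549278 = 1/(-112244/107) - √549278 = -107/112244 - √549278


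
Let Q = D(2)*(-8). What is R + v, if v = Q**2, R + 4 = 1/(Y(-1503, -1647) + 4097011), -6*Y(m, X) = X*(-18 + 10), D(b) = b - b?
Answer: -16379259/4094815 ≈ -4.0000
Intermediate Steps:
D(b) = 0
Y(m, X) = 4*X/3 (Y(m, X) = -X*(-18 + 10)/6 = -X*(-8)/6 = -(-4)*X/3 = 4*X/3)
Q = 0 (Q = 0*(-8) = 0)
R = -16379259/4094815 (R = -4 + 1/((4/3)*(-1647) + 4097011) = -4 + 1/(-2196 + 4097011) = -4 + 1/4094815 = -16379259/4094815 ≈ -4.0000)
v = 0 (v = 0**2 = 0)
R + v = -16379259/4094815 + 0 = -16379259/4094815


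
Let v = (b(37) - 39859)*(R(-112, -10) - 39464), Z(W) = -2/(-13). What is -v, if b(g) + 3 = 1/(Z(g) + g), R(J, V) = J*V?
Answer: -738249800552/483 ≈ -1.5285e+9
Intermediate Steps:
Z(W) = 2/13 (Z(W) = -2*(-1/13) = 2/13)
b(g) = -3 + 1/(2/13 + g)
v = 738249800552/483 (v = ((7 - 39*37)/(2 + 13*37) - 39859)*(-112*(-10) - 39464) = ((7 - 1443)/(2 + 481) - 39859)*(1120 - 39464) = (-1436/483 - 39859)*(-38344) = -19253333/483*(-38344) = 738249800552/483 ≈ 1.5285e+9)
-v = -1*738249800552/483 = -738249800552/483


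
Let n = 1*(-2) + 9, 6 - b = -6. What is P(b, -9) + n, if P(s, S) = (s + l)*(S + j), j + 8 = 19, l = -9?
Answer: 13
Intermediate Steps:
j = 11 (j = -8 + 19 = 11)
b = 12 (b = 6 - 1*(-6) = 6 + 6 = 12)
n = 7 (n = -2 + 9 = 7)
P(s, S) = (-9 + s)*(11 + S) (P(s, S) = (s - 9)*(S + 11) = (-9 + s)*(11 + S))
P(b, -9) + n = (-99 - 9*(-9) + 11*12 - 9*12) + 7 = (-99 + 81 + 132 - 108) + 7 = 6 + 7 = 13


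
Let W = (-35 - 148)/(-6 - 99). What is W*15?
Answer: 183/7 ≈ 26.143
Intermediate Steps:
W = 61/35 (W = -183/(-105) = -183*(-1/105) = 61/35 ≈ 1.7429)
W*15 = (61/35)*15 = 183/7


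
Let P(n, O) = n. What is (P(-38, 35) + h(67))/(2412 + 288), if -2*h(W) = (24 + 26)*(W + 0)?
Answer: -571/900 ≈ -0.63444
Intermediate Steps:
h(W) = -25*W (h(W) = -(24 + 26)*(W + 0)/2 = -25*W)
(P(-38, 35) + h(67))/(2412 + 288) = (-38 - 25*67)/(2412 + 288) = (-38 - 1675)/2700 = -1713*1/2700 = -571/900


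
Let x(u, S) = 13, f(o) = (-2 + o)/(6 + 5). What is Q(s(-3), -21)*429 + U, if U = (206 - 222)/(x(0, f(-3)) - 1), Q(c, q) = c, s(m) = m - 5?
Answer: -10300/3 ≈ -3433.3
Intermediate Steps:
s(m) = -5 + m
f(o) = -2/11 + o/11 (f(o) = (-2 + o)/11 = (-2 + o)*(1/11) = -2/11 + o/11)
U = -4/3 (U = (206 - 222)/(13 - 1) = -16/12 = -16*1/12 = -4/3 ≈ -1.3333)
Q(s(-3), -21)*429 + U = (-5 - 3)*429 - 4/3 = -8*429 - 4/3 = -3432 - 4/3 = -10300/3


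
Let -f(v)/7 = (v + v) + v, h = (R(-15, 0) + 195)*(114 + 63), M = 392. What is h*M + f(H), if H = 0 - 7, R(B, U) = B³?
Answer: -220640973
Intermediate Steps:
H = -7
h = -562860 (h = ((-15)³ + 195)*(114 + 63) = (-3375 + 195)*177 = -3180*177 = -562860)
f(v) = -21*v (f(v) = -7*((v + v) + v) = -7*(2*v + v) = -21*v)
h*M + f(H) = -562860*392 - 21*(-7) = -220641120 + 147 = -220640973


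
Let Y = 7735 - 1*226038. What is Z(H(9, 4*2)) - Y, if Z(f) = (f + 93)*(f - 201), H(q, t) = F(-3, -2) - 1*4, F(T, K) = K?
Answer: 200294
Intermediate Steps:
H(q, t) = -6 (H(q, t) = -2 - 1*4 = -2 - 4 = -6)
Z(f) = (-201 + f)*(93 + f) (Z(f) = (93 + f)*(-201 + f) = (-201 + f)*(93 + f))
Y = -218303 (Y = 7735 - 226038 = -218303)
Z(H(9, 4*2)) - Y = (-18693 + (-6)² - 108*(-6)) - 1*(-218303) = (-18693 + 36 + 648) + 218303 = -18009 + 218303 = 200294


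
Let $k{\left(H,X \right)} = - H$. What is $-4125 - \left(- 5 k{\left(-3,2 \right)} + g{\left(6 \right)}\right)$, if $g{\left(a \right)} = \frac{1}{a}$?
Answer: $- \frac{24661}{6} \approx -4110.2$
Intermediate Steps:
$-4125 - \left(- 5 k{\left(-3,2 \right)} + g{\left(6 \right)}\right) = -4125 - \left(- 5 \left(\left(-1\right) \left(-3\right)\right) + \frac{1}{6}\right) = -4125 - \left(\left(-5\right) 3 + \frac{1}{6}\right) = -4125 - \left(-15 + \frac{1}{6}\right) = -4125 - - \frac{89}{6} = -4125 + \frac{89}{6} = - \frac{24661}{6}$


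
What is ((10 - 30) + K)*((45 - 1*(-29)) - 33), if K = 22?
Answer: 82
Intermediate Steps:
((10 - 30) + K)*((45 - 1*(-29)) - 33) = ((10 - 30) + 22)*((45 - 1*(-29)) - 33) = (-20 + 22)*((45 + 29) - 33) = 2*(74 - 33) = 2*41 = 82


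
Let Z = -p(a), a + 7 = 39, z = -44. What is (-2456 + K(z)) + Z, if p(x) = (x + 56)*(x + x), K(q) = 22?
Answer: -8066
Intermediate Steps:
a = 32 (a = -7 + 39 = 32)
p(x) = 2*x*(56 + x) (p(x) = (56 + x)*(2*x) = 2*x*(56 + x))
Z = -5632 (Z = -2*32*(56 + 32) = -2*32*88 = -1*5632 = -5632)
(-2456 + K(z)) + Z = (-2456 + 22) - 5632 = -2434 - 5632 = -8066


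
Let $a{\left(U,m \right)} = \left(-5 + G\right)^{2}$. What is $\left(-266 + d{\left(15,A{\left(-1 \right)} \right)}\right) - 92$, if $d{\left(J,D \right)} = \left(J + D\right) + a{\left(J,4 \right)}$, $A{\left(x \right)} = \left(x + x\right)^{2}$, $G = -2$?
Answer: $-290$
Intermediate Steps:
$a{\left(U,m \right)} = 49$ ($a{\left(U,m \right)} = \left(-5 - 2\right)^{2} = \left(-7\right)^{2} = 49$)
$A{\left(x \right)} = 4 x^{2}$ ($A{\left(x \right)} = \left(2 x\right)^{2} = 4 x^{2}$)
$d{\left(J,D \right)} = 49 + D + J$ ($d{\left(J,D \right)} = \left(J + D\right) + 49 = \left(D + J\right) + 49 = 49 + D + J$)
$\left(-266 + d{\left(15,A{\left(-1 \right)} \right)}\right) - 92 = \left(-266 + \left(49 + 4 \left(-1\right)^{2} + 15\right)\right) - 92 = \left(-266 + \left(49 + 4 \cdot 1 + 15\right)\right) - 92 = \left(-266 + \left(49 + 4 + 15\right)\right) - 92 = \left(-266 + 68\right) - 92 = -198 - 92 = -290$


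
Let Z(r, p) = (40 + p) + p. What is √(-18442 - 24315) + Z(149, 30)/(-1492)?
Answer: -25/373 + 13*I*√253 ≈ -0.067024 + 206.78*I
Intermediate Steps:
Z(r, p) = 40 + 2*p
√(-18442 - 24315) + Z(149, 30)/(-1492) = √(-18442 - 24315) + (40 + 2*30)/(-1492) = √(-42757) + (40 + 60)*(-1/1492) = 13*I*√253 + 100*(-1/1492) = 13*I*√253 - 25/373 = -25/373 + 13*I*√253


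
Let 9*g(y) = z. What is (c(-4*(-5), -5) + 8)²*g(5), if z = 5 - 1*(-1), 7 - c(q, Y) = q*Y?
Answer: 26450/3 ≈ 8816.7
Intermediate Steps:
c(q, Y) = 7 - Y*q (c(q, Y) = 7 - q*Y = 7 - Y*q)
z = 6 (z = 5 + 1 = 6)
g(y) = ⅔ (g(y) = (⅑)*6 = ⅔)
(c(-4*(-5), -5) + 8)²*g(5) = ((7 - 1*(-5)*(-4*(-5))) + 8)²*(⅔) = ((7 - 1*(-5)*20) + 8)²*(⅔) = ((7 + 100) + 8)²*(⅔) = (107 + 8)²*(⅔) = 115²*(⅔) = 13225*(⅔) = 26450/3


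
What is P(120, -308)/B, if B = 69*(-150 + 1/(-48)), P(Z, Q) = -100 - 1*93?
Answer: 3088/165623 ≈ 0.018645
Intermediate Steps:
P(Z, Q) = -193 (P(Z, Q) = -100 - 93 = -193)
B = -165623/16 (B = 69*(-150 - 1/48) = 69*(-7201/48) = -165623/16 ≈ -10351.)
P(120, -308)/B = -193/(-165623/16) = -193*(-16/165623) = 3088/165623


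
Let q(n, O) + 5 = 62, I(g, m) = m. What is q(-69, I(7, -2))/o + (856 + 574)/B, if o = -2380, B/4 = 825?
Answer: 2923/7140 ≈ 0.40938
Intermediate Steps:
B = 3300 (B = 4*825 = 3300)
q(n, O) = 57 (q(n, O) = -5 + 62 = 57)
q(-69, I(7, -2))/o + (856 + 574)/B = 57/(-2380) + (856 + 574)/3300 = 57*(-1/2380) + 1430*(1/3300) = -57/2380 + 13/30 = 2923/7140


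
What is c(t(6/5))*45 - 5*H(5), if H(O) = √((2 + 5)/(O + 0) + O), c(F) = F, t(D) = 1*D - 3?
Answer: -81 - 4*√10 ≈ -93.649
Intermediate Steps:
t(D) = -3 + D (t(D) = D - 3 = -3 + D)
H(O) = √(O + 7/O) (H(O) = √(7/O + O) = √(O + 7/O))
c(t(6/5))*45 - 5*H(5) = (-3 + 6/5)*45 - 5*√(5 + 7/5) = -9/5*45 - 4*√10 = -81 - 4*√10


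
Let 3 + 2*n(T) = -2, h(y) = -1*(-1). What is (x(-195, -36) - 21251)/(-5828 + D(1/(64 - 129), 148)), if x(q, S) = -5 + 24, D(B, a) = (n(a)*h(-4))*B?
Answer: 552032/151527 ≈ 3.6431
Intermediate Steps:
h(y) = 1
n(T) = -5/2 (n(T) = -3/2 + (½)*(-2) = -3/2 - 1 = -5/2)
D(B, a) = -5*B/2 (D(B, a) = (-5/2*1)*B = -5*B/2)
x(q, S) = 19
(x(-195, -36) - 21251)/(-5828 + D(1/(64 - 129), 148)) = (19 - 21251)/(-5828 - 5/(2*(64 - 129))) = -21232/(-5828 - 5/2/(-65)) = -21232/(-5828 - 5/2*(-1/65)) = -21232/(-5828 + 1/26) = -21232/(-151527/26) = -21232*(-26/151527) = 552032/151527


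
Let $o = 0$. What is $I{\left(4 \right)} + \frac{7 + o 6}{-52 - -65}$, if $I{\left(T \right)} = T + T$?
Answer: $\frac{111}{13} \approx 8.5385$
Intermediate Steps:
$I{\left(T \right)} = 2 T$
$I{\left(4 \right)} + \frac{7 + o 6}{-52 - -65} = 2 \cdot 4 + \frac{7 + 0 \cdot 6}{-52 - -65} = 8 + \frac{7 + 0}{-52 + 65} = 8 + \frac{1}{13} \cdot 7 = 8 + \frac{7}{13} = \frac{111}{13}$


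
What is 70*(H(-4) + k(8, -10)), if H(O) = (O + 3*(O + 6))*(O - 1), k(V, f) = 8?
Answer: -140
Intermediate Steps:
H(O) = (-1 + O)*(18 + 4*O) (H(O) = (O + 3*(6 + O))*(-1 + O) = (O + (18 + 3*O))*(-1 + O) = (18 + 4*O)*(-1 + O) = (-1 + O)*(18 + 4*O))
70*(H(-4) + k(8, -10)) = 70*((-18 + 4*(-4)² + 14*(-4)) + 8) = 70*((-18 + 4*16 - 56) + 8) = 70*((-18 + 64 - 56) + 8) = 70*(-10 + 8) = 70*(-2) = -140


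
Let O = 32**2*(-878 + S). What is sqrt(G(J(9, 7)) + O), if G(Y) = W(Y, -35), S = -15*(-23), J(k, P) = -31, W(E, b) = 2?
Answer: I*sqrt(545790) ≈ 738.78*I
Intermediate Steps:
S = 345
G(Y) = 2
O = -545792 (O = 32**2*(-878 + 345) = 1024*(-533) = -545792)
sqrt(G(J(9, 7)) + O) = sqrt(2 - 545792) = sqrt(-545790) = I*sqrt(545790)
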